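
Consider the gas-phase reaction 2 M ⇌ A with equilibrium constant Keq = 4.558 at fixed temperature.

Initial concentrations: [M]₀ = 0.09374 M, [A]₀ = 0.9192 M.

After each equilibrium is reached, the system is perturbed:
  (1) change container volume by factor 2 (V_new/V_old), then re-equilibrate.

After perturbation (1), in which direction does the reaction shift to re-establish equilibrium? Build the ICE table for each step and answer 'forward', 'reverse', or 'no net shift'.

Q₀ = 104.6 vs Keq = 4.558 ⇒ Q>K, reverse
Step 1:
                    M           A
  I           0.09374      0.9192
  C             0.315     -0.1575
  E            0.4088      0.7617
  solve Keq expr → x = -0.1575; check Q = 4.558
Then change container volume by factor 2 (V_new/V_old).
Step 2:
                    M           A
  I            0.2044      0.3808
  C           0.07088    -0.03544
  E            0.2753      0.3454
  solve Keq expr → x = -0.03544; check Q = 4.558

Direction: reverse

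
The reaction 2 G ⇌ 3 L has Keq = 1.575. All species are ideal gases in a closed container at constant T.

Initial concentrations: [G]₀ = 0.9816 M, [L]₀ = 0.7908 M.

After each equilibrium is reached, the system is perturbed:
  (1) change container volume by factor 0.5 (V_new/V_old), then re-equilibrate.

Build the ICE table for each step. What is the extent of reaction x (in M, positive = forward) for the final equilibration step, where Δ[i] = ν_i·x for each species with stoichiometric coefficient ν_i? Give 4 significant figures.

Q₀ = 0.5133 vs Keq = 1.575 ⇒ Q<K, forward
Step 1:
                    G           L
  I            0.9816      0.7908
  C           -0.1556      0.2334
  E             0.826       1.024
  solve Keq expr → x = 0.07781; check Q = 1.575
Then change container volume by factor 0.5 (V_new/V_old).
Step 2:
                    G           L
  I             1.652       2.048
  C            0.1971     -0.2957
  E             1.849       1.753
  solve Keq expr → x = -0.09857; check Q = 1.575

x = -0.09857 M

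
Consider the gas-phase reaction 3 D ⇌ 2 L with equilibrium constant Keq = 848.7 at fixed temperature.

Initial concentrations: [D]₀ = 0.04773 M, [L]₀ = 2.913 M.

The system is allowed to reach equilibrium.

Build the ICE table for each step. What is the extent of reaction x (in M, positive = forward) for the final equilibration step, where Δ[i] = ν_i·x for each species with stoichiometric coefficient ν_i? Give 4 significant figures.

x = -0.05411 M

Q₀ = 7.8038e+04 vs Keq = 848.7 ⇒ Q>K, reverse
Step 1:
                   D          L
  init       0.04773      2.913
  Δ           0.1623    -0.1082
  eq          0.2101      2.805
  solve Keq expr → x = -0.05411; check Q = 848.7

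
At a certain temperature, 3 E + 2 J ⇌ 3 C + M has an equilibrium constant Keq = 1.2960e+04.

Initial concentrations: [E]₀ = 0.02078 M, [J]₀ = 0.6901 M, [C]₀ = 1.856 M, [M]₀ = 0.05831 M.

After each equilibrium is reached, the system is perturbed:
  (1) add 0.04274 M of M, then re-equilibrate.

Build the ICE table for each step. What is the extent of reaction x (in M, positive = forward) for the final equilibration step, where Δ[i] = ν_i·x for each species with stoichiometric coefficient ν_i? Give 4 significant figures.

Q₀ = 8.7240e+04 vs Keq = 1.2960e+04 ⇒ Q>K, reverse
Step 1:
                    E           J           C           M
  init        0.02078      0.6901       1.856     0.05831
  Δ           0.01645     0.01097    -0.01645   -0.005485
  eq          0.03723      0.7011        1.84     0.05283
  solve Keq expr → x = -0.005485; check Q = 1.2960e+04
Then add 0.04274 M of M.
Step 2:
                    E           J           C           M
  init        0.03723      0.7011        1.84     0.09557
  Δ          0.007356    0.004904   -0.007356   -0.002452
  eq          0.04459       0.706       1.832     0.09311
  solve Keq expr → x = -0.002452; check Q = 1.2960e+04

x = -0.002452 M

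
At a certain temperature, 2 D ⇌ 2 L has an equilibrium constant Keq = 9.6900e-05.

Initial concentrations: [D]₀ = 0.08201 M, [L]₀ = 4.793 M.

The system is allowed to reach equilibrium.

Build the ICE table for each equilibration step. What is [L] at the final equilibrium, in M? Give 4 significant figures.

[L]_eq = 0.04752 M

Q₀ = 3416 vs Keq = 9.6900e-05 ⇒ Q>K, reverse
Step 1:
                    D           L
  init        0.08201       4.793
  Δ             4.745      -4.745
  eq            4.827     0.04752
  solve Keq expr → x = -2.373; check Q = 9.6900e-05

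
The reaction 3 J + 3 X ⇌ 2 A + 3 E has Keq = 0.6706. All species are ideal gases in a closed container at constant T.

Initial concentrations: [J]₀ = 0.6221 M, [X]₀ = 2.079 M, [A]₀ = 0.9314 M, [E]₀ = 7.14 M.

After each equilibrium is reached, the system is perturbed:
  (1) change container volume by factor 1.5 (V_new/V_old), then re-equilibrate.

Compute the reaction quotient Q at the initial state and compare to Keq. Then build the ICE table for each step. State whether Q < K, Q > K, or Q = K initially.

Q₀ = 146 vs Keq = 0.6706 ⇒ Q>K, reverse
Step 1:
                   J          X          A          E
  Initial     0.6221      2.079     0.9314       7.14
  Change      0.7812     0.7812    -0.5208    -0.7812
  Equil        1.403       2.86     0.4106      6.359
  solve Keq expr → x = -0.2604; check Q = 0.6706
Then change container volume by factor 1.5 (V_new/V_old).
Step 2:
                   J          X          A          E
  Initial     0.9355      1.907     0.2738      4.239
  Change     0.03852    0.03852   -0.02568   -0.03852
  Equil        0.974      1.945     0.2481      4.201
  solve Keq expr → x = -0.01284; check Q = 0.6706

Q₀ = 146; Q > K (proceeds reverse)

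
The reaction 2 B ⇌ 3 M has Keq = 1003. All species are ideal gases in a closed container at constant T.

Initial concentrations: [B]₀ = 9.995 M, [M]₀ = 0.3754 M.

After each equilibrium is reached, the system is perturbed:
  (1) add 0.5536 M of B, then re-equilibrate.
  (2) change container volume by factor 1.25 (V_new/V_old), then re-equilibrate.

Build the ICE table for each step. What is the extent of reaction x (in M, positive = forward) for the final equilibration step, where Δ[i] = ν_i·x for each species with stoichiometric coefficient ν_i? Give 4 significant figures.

x = 0.05513 M

Q₀ = 5.2956e-04 vs Keq = 1003 ⇒ Q<K, forward
Step 1:
                    B           M
  Initial       9.995      0.3754
  Change       -8.495       12.74
  Equil           1.5       13.12
  solve Keq expr → x = 4.247; check Q = 1003
Then add 0.5536 M of B.
Step 2:
                    B           M
  Initial       2.054       13.12
  Change      -0.4392      0.6588
  Equil         1.615       13.78
  solve Keq expr → x = 0.2196; check Q = 1003
Then change container volume by factor 1.25 (V_new/V_old).
Step 3:
                    B           M
  Initial       1.292       11.02
  Change      -0.1103      0.1654
  Equil         1.181       11.19
  solve Keq expr → x = 0.05513; check Q = 1003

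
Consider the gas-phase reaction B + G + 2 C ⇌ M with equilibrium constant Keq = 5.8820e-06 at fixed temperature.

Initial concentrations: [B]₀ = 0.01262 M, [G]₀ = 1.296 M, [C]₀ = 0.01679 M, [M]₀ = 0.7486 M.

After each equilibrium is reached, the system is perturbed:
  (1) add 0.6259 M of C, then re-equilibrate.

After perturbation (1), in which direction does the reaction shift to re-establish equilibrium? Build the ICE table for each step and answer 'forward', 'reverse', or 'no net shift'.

Q₀ = 1.6236e+05 vs Keq = 5.8820e-06 ⇒ Q>K, reverse
Step 1:
                   B          G          C          M
  init       0.01262      1.296    0.01679     0.7486
  Δ           0.7486     0.7486      1.497    -0.7486
  eq          0.7612      2.045      1.514 2.0982e-05
  solve Keq expr → x = -0.7486; check Q = 5.8820e-06
Then add 0.6259 M of C.
Step 2:
                   B          G          C          M
  init        0.7612      2.045       2.14 2.0982e-05
  Δ       -2.0932e-05 -2.0932e-05 -4.1864e-05 2.0932e-05
  eq          0.7612      2.045       2.14 4.1914e-05
  solve Keq expr → x = 2.0932e-05; check Q = 5.8820e-06

Direction: forward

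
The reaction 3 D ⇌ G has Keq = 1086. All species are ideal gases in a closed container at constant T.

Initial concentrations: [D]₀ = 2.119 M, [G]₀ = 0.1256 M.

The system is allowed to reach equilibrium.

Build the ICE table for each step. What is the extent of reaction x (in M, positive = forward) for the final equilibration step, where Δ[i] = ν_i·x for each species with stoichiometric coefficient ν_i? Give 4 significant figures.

Q₀ = 0.0132 vs Keq = 1086 ⇒ Q<K, forward
Step 1:
                  D         G
  init        2.119    0.1256
  Δ          -2.029    0.6762
  eq        0.09038    0.8018
  solve Keq expr → x = 0.6762; check Q = 1086

x = 0.6762 M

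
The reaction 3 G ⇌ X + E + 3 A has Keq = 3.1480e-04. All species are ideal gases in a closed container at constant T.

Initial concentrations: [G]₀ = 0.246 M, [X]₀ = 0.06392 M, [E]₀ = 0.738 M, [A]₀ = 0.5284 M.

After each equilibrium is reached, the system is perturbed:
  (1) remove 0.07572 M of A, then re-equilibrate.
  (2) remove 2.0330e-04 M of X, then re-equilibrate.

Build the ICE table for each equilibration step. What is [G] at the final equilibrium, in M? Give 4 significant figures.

[G]_eq = 0.4313 M

Q₀ = 0.4675 vs Keq = 3.1480e-04 ⇒ Q>K, reverse
Step 1:
                    G           X           E           A
  Initial       0.246     0.06392       0.738      0.5284
  Change       0.1888    -0.06294    -0.06294     -0.1888
  Equil        0.4348  9.7907e-04      0.6751      0.3396
  solve Keq expr → x = -0.06294; check Q = 3.1480e-04
Then remove 0.07572 M of A.
Step 2:
                    G           X           E           A
  Initial      0.4348  9.7907e-04      0.6751      0.2639
  Change    -0.002984  9.9455e-04  9.9455e-04    0.002984
  Equil        0.4318    0.001974      0.6761      0.2668
  solve Keq expr → x = 9.9455e-04; check Q = 3.1480e-04
Then remove 2.0330e-04 M of X.
Step 3:
                    G           X           E           A
  Initial      0.4318     0.00177      0.6761      0.2668
  Change  -5.4945e-04  1.8315e-04  1.8315e-04  5.4945e-04
  Equil        0.4313    0.001953      0.6762      0.2674
  solve Keq expr → x = 1.8315e-04; check Q = 3.1480e-04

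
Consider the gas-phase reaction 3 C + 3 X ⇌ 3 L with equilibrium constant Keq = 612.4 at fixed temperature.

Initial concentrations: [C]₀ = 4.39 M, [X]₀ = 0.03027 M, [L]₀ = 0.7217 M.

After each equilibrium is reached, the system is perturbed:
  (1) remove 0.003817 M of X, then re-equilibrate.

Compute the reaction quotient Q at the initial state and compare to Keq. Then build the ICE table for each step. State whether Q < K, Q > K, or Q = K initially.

Q₀ = 160.2 vs Keq = 612.4 ⇒ Q<K, forward
Step 1:
                   C          X          L
  Initial       4.39    0.03027     0.7217
  Change    -0.01058   -0.01058    0.01058
  Equil        4.379    0.01969     0.7323
  solve Keq expr → x = 0.003527; check Q = 612.4
Then remove 0.003817 M of X.
Step 2:
                   C          X          L
  Initial      4.379    0.01587     0.7323
  Change    0.003701   0.003701  -0.003701
  Equil        4.383    0.01957     0.7286
  solve Keq expr → x = -0.001234; check Q = 612.4

Q₀ = 160.2; Q < K (proceeds forward)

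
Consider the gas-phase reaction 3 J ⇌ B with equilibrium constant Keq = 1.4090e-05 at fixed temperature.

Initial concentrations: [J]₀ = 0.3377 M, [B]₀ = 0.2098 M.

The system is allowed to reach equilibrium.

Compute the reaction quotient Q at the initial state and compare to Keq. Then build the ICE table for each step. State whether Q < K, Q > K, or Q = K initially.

Q₀ = 5.448; Q > K (proceeds reverse)

Q₀ = 5.448 vs Keq = 1.4090e-05 ⇒ Q>K, reverse
Step 1:
                   J          B
  init        0.3377     0.2098
  Δ           0.6294    -0.2098
  eq          0.9671 1.2743e-05
  solve Keq expr → x = -0.2098; check Q = 1.4090e-05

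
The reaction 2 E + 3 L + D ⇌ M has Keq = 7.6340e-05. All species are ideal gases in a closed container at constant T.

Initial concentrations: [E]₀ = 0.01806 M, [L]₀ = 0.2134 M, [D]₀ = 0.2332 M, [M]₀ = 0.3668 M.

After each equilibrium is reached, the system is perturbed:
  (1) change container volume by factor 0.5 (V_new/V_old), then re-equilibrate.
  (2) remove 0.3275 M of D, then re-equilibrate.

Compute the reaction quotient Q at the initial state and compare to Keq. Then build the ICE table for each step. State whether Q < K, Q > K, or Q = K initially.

Q₀ = 4.9623e+05 vs Keq = 7.6340e-05 ⇒ Q>K, reverse
Step 1:
                  E         L         D         M
  Initial   0.01806    0.2134    0.2332    0.3668
  Change     0.7335       1.1    0.3667   -0.3667
  Equil      0.7515     1.314    0.5999 5.8638e-05
  solve Keq expr → x = -0.3667; check Q = 7.6340e-05
Then change container volume by factor 0.5 (V_new/V_old).
Step 2:
                  E         L         D         M
  Initial     1.503     2.627       1.2 1.1728e-04
  Change  -0.007089  -0.01063 -0.003544  0.003544
  Equil       1.496     2.617     1.196  0.003662
  solve Keq expr → x = 0.003544; check Q = 7.6340e-05
Then remove 0.3275 M of D.
Step 3:
                  E         L         D         M
  Initial     1.496     2.617    0.8688  0.003662
  Change   0.001967   0.00295 9.8335e-04 -9.8335e-04
  Equil       1.498      2.62    0.8698  0.002678
  solve Keq expr → x = -9.8335e-04; check Q = 7.6340e-05

Q₀ = 4.9623e+05; Q > K (proceeds reverse)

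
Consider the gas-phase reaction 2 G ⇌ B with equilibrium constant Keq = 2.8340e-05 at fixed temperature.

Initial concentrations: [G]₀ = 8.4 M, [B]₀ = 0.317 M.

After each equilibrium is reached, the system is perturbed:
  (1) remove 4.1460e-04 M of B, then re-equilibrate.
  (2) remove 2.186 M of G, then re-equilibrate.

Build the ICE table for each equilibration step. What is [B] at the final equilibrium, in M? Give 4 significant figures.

Q₀ = 0.004493 vs Keq = 2.8340e-05 ⇒ Q>K, reverse
Step 1:
                  G         B
  I             8.4     0.317
  C          0.6294   -0.3147
  E           9.029  0.002311
  solve Keq expr → x = -0.3147; check Q = 2.8340e-05
Then remove 4.1460e-04 M of B.
Step 2:
                  G         B
  I           9.029  0.001896
  C       -8.2835e-04 4.1418e-04
  E           9.029   0.00231
  solve Keq expr → x = 4.1418e-04; check Q = 2.8340e-05
Then remove 2.186 M of G.
Step 3:
                  G         B
  I           6.843   0.00231
  C        0.001965 -9.8247e-04
  E           6.845  0.001328
  solve Keq expr → x = -9.8247e-04; check Q = 2.8340e-05

[B]_eq = 0.001328 M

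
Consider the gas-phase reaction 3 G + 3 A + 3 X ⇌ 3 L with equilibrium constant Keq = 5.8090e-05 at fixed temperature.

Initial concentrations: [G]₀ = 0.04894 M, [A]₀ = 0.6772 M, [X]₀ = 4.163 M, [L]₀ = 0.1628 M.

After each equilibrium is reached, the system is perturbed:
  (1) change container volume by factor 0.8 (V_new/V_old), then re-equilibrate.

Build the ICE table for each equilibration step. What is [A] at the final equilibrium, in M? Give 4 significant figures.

[A]_eq = 1.004 M

Q₀ = 1.643 vs Keq = 5.8090e-05 ⇒ Q>K, reverse
Step 1:
                   G          A          X          L
  I          0.04894     0.6772      4.163     0.1628
  C           0.1375     0.1375     0.1375    -0.1375
  E           0.1864     0.8147      4.301     0.0253
  solve Keq expr → x = -0.04583; check Q = 5.8090e-05
Then change container volume by factor 0.8 (V_new/V_old).
Step 2:
                   G          A          X          L
  I           0.2331      1.018      5.376    0.03162
  C         -0.01405   -0.01405   -0.01405    0.01405
  E            0.219      1.004      5.362    0.04567
  solve Keq expr → x = 0.004683; check Q = 5.8090e-05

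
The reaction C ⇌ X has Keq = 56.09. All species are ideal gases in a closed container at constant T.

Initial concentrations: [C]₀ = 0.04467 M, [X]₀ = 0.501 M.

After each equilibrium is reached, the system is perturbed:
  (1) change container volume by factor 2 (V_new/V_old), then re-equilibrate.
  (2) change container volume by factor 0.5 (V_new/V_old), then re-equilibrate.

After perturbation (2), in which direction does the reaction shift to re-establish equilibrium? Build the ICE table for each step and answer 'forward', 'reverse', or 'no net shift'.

Direction: no net shift

Q₀ = 11.22 vs Keq = 56.09 ⇒ Q<K, forward
Step 1:
                  C         X
  I         0.04467     0.501
  C        -0.03511   0.03511
  E        0.009558    0.5361
  solve Keq expr → x = 0.03511; check Q = 56.09
Then change container volume by factor 2 (V_new/V_old).
Step 2:
                  C         X
  I        0.004779    0.2681
  C               0         0
  E        0.004779    0.2681
  solve Keq expr → x = 0; check Q = 56.09
Then change container volume by factor 0.5 (V_new/V_old).
Step 3:
                  C         X
  I        0.009558    0.5361
  C               0         0
  E        0.009558    0.5361
  solve Keq expr → x = 0; check Q = 56.09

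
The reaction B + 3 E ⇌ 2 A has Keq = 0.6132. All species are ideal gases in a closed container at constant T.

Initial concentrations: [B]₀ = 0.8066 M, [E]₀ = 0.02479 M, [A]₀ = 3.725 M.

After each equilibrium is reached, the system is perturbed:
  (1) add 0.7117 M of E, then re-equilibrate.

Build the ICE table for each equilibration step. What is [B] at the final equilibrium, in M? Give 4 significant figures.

Q₀ = 1.1292e+06 vs Keq = 0.6132 ⇒ Q>K, reverse
Step 1:
                    B           E           A
  Initial      0.8066     0.02479       3.725
  Change       0.6275       1.882      -1.255
  Equil         1.434       1.907        2.47
  solve Keq expr → x = -0.6275; check Q = 0.6132
Then add 0.7117 M of E.
Step 2:
                    B           E           A
  Initial       1.434       2.619        2.47
  Change      -0.1572     -0.4716      0.3144
  Equil         1.277       2.147       2.784
  solve Keq expr → x = 0.1572; check Q = 0.6132

[B]_eq = 1.277 M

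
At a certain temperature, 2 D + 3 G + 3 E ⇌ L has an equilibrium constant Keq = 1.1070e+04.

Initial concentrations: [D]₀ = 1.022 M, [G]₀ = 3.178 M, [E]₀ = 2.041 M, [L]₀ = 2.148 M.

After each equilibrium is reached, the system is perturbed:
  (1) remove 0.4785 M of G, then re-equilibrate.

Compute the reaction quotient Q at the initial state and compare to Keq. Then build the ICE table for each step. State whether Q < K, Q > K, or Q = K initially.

Q₀ = 0.007536; Q < K (proceeds forward)

Q₀ = 0.007536 vs Keq = 1.1070e+04 ⇒ Q<K, forward
Step 1:
                    D           G           E           L
  Initial       1.022       3.178       2.041       2.148
  Change       -1.004      -1.506      -1.506      0.5019
  Equil       0.01826       1.672      0.5354        2.65
  solve Keq expr → x = 0.5019; check Q = 1.1070e+04
Then remove 0.4785 M of G.
Step 2:
                    D           G           E           L
  Initial     0.01826       1.194      0.5354        2.65
  Change      0.01019     0.01528     0.01528   -0.005093
  Equil       0.02845       1.209      0.5507       2.645
  solve Keq expr → x = -0.005093; check Q = 1.1070e+04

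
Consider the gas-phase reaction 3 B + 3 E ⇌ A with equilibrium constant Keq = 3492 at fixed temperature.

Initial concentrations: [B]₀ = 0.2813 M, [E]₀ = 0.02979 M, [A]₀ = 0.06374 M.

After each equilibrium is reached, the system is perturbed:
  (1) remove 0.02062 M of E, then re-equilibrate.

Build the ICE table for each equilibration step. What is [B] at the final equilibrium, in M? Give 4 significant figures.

[B]_eq = 0.3405 M

Q₀ = 1.0832e+05 vs Keq = 3492 ⇒ Q>K, reverse
Step 1:
                  B         E         A
  I          0.2813   0.02979   0.06374
  C         0.04428   0.04428  -0.01476
  E          0.3256   0.07407   0.04898
  solve Keq expr → x = -0.01476; check Q = 3492
Then remove 0.02062 M of E.
Step 2:
                  B         E         A
  I          0.3256   0.05345   0.04898
  C          0.0149    0.0149 -0.004966
  E          0.3405   0.06835   0.04401
  solve Keq expr → x = -0.004966; check Q = 3492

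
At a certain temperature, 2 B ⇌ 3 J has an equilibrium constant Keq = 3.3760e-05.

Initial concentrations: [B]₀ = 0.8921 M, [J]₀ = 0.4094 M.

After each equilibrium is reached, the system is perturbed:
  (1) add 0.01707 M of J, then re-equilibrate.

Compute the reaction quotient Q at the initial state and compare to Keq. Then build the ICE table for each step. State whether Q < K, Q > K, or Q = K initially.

Q₀ = 0.08622 vs Keq = 3.3760e-05 ⇒ Q>K, reverse
Step 1:
                  B         J
  Initial    0.8921    0.4094
  Change     0.2494   -0.3741
  Equil       1.141    0.0353
  solve Keq expr → x = -0.1247; check Q = 3.3760e-05
Then add 0.01707 M of J.
Step 2:
                  B         J
  Initial     1.141   0.05237
  Change    0.01123  -0.01684
  Equil       1.153   0.03553
  solve Keq expr → x = -0.005613; check Q = 3.3760e-05

Q₀ = 0.08622; Q > K (proceeds reverse)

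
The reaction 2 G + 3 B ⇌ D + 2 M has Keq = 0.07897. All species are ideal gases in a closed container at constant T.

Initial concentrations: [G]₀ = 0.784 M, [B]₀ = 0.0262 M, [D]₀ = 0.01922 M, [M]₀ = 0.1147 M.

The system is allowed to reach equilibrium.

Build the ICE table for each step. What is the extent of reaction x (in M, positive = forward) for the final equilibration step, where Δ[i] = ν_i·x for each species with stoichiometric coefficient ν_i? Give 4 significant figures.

x = -0.01605 M

Q₀ = 22.87 vs Keq = 0.07897 ⇒ Q>K, reverse
Step 1:
                  G         B         D         M
  Initial     0.784    0.0262   0.01922    0.1147
  Change     0.0321   0.04815  -0.01605   -0.0321
  Equil      0.8161   0.07435  0.003169    0.0826
  solve Keq expr → x = -0.01605; check Q = 0.07897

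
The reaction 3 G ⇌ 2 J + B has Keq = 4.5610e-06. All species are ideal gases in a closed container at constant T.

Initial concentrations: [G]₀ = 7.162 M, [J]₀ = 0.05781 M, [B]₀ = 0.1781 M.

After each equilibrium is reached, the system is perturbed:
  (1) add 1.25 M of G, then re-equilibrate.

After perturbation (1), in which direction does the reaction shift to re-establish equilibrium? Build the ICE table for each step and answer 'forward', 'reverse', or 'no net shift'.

Q₀ = 1.6202e-06 vs Keq = 4.5610e-06 ⇒ Q<K, forward
Step 1:
                  G         J         B
  init        7.162   0.05781    0.1781
  Δ        -0.05084   0.03389   0.01695
  eq          7.111    0.0917     0.195
  solve Keq expr → x = 0.01695; check Q = 4.5610e-06
Then add 1.25 M of G.
Step 2:
                  G         J         B
  init        8.361    0.0917     0.195
  Δ         -0.0322   0.02147   0.01073
  eq          8.329    0.1132    0.2058
  solve Keq expr → x = 0.01073; check Q = 4.5610e-06

Direction: forward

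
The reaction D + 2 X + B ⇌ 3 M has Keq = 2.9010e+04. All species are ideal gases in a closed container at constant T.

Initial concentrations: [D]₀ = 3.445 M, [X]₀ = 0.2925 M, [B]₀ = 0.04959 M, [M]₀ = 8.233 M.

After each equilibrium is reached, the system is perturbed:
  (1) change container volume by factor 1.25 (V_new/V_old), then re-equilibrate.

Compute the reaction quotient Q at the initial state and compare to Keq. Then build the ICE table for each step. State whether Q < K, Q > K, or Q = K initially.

Q₀ = 3.8180e+04 vs Keq = 2.9010e+04 ⇒ Q>K, reverse
Step 1:
                    D           X           B           M
  I             3.445      0.2925     0.04959       8.233
  C          0.008238     0.01648    0.008238    -0.02471
  E             3.453       0.309     0.05783       8.208
  solve Keq expr → x = -0.008238; check Q = 2.9010e+04
Then change container volume by factor 1.25 (V_new/V_old).
Step 2:
                    D           X           B           M
  I             2.763      0.2472     0.04626       6.567
  C          0.005889     0.01178    0.005889    -0.01767
  E             2.768       0.259     0.05215       6.549
  solve Keq expr → x = -0.005889; check Q = 2.9010e+04

Q₀ = 3.8180e+04; Q > K (proceeds reverse)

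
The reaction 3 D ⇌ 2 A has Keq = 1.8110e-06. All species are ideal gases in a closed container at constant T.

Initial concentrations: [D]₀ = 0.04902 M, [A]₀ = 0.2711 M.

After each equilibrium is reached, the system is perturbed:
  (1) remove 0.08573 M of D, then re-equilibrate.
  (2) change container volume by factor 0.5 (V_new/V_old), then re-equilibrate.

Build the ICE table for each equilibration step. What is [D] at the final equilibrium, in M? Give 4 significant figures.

[D]_eq = 0.7386 M

Q₀ = 623.9 vs Keq = 1.8110e-06 ⇒ Q>K, reverse
Step 1:
                    D           A
  init        0.04902      0.2711
  Δ             0.406     -0.2707
  eq           0.4551  4.1309e-04
  solve Keq expr → x = -0.1353; check Q = 1.8110e-06
Then remove 0.08573 M of D.
Step 2:
                    D           A
  init         0.3693  4.1309e-04
  Δ        1.6627e-04 -1.1085e-04
  eq           0.3695  3.0224e-04
  solve Keq expr → x = -5.5425e-05; check Q = 1.8110e-06
Then change container volume by factor 0.5 (V_new/V_old).
Step 3:
                    D           A
  init          0.739  6.0449e-04
  Δ       -3.7461e-04  2.4974e-04
  eq           0.7386  8.5422e-04
  solve Keq expr → x = 1.2487e-04; check Q = 1.8110e-06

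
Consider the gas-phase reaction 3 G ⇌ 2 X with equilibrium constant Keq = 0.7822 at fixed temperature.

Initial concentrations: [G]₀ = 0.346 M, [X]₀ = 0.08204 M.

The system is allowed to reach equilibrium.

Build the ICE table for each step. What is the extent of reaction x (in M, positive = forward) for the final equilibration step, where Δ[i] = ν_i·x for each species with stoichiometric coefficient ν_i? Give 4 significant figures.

Q₀ = 0.1625 vs Keq = 0.7822 ⇒ Q<K, forward
Step 1:
                   G          X
  I            0.346    0.08204
  C         -0.06966    0.04644
  E           0.2763     0.1285
  solve Keq expr → x = 0.02322; check Q = 0.7822

x = 0.02322 M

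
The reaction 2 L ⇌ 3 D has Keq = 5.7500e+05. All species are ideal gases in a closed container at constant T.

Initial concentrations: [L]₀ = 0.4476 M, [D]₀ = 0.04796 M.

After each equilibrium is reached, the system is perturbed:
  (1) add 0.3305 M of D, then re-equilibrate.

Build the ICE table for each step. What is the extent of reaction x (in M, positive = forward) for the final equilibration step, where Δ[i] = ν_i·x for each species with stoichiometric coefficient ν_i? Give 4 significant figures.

Q₀ = 5.5063e-04 vs Keq = 5.7500e+05 ⇒ Q<K, forward
Step 1:
                    L           D
  init         0.4476     0.04796
  Δ           -0.4468      0.6702
  eq       8.0259e-04      0.7182
  solve Keq expr → x = 0.2234; check Q = 5.7500e+05
Then add 0.3305 M of D.
Step 2:
                    L           D
  init     8.0259e-04       1.049
  Δ        6.1172e-04 -9.1758e-04
  eq         0.001414       1.048
  solve Keq expr → x = -3.0586e-04; check Q = 5.7500e+05

x = -3.0586e-04 M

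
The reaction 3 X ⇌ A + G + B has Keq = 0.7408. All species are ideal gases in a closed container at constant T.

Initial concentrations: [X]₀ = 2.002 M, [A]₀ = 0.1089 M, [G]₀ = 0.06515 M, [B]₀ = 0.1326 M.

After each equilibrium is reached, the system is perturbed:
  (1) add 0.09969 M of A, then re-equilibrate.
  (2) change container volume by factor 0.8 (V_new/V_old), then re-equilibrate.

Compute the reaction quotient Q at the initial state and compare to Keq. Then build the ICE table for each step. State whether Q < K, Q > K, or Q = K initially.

Q₀ = 1.1724e-04 vs Keq = 0.7408 ⇒ Q<K, forward
Step 1:
                   X          A          G          B
  Initial      2.002     0.1089    0.06515     0.1326
  Change      -1.381     0.4603     0.4603     0.4603
  Equil        0.621     0.5692     0.5255     0.5929
  solve Keq expr → x = 0.4603; check Q = 0.7408
Then add 0.09969 M of A.
Step 2:
                   X          A          G          B
  Initial      0.621     0.6689     0.5255     0.5929
  Change     0.02505  -0.008348  -0.008348  -0.008348
  Equil        0.646     0.6606     0.5171     0.5846
  solve Keq expr → x = -0.008348; check Q = 0.7408
Then change container volume by factor 0.8 (V_new/V_old).
Step 3:
                   X          A          G          B
  Initial     0.8075     0.8257     0.6464     0.7307
  Change           0          0          0          0
  Equil       0.8075     0.8257     0.6464     0.7307
  solve Keq expr → x = 0; check Q = 0.7408

Q₀ = 1.1724e-04; Q < K (proceeds forward)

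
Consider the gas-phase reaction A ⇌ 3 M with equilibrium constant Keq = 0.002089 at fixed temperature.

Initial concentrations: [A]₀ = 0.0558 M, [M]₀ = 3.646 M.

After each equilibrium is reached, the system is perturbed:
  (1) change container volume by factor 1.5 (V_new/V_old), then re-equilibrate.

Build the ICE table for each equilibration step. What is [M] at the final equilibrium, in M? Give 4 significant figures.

Q₀ = 868.6 vs Keq = 0.002089 ⇒ Q>K, reverse
Step 1:
                  A         M
  Initial    0.0558     3.646
  Change       1.17    -3.509
  Equil       1.226    0.1368
  solve Keq expr → x = -1.17; check Q = 0.002089
Then change container volume by factor 1.5 (V_new/V_old).
Step 2:
                  A         M
  Initial     0.817    0.0912
  Change  -0.009284   0.02785
  Equil      0.8077    0.1191
  solve Keq expr → x = 0.009284; check Q = 0.002089

[M]_eq = 0.1191 M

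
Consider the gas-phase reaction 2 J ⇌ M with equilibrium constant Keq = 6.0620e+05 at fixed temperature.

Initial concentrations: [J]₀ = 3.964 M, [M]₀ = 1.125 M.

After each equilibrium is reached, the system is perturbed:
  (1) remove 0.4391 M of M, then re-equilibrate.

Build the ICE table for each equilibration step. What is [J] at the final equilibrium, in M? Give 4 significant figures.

[J]_eq = 0.002097 M

Q₀ = 0.0716 vs Keq = 6.0620e+05 ⇒ Q<K, forward
Step 1:
                  J         M
  I           3.964     1.125
  C          -3.962     1.981
  E        0.002264     3.106
  solve Keq expr → x = 1.981; check Q = 6.0620e+05
Then remove 0.4391 M of M.
Step 2:
                  J         M
  I        0.002264     2.667
  C       -1.6607e-04 8.3033e-05
  E        0.002097     2.667
  solve Keq expr → x = 8.3033e-05; check Q = 6.0620e+05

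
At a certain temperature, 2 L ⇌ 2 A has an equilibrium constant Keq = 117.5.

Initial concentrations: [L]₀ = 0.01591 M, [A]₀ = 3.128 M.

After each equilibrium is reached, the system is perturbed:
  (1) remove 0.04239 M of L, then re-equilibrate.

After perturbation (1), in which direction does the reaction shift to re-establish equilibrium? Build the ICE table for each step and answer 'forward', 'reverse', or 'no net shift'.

Direction: reverse

Q₀ = 3.8654e+04 vs Keq = 117.5 ⇒ Q>K, reverse
Step 1:
                   L          A
  Initial    0.01591      3.128
  Change      0.2496    -0.2496
  Equil       0.2655      2.878
  solve Keq expr → x = -0.1248; check Q = 117.5
Then remove 0.04239 M of L.
Step 2:
                   L          A
  Initial     0.2231      2.878
  Change     0.03881   -0.03881
  Equil        0.262       2.84
  solve Keq expr → x = -0.0194; check Q = 117.5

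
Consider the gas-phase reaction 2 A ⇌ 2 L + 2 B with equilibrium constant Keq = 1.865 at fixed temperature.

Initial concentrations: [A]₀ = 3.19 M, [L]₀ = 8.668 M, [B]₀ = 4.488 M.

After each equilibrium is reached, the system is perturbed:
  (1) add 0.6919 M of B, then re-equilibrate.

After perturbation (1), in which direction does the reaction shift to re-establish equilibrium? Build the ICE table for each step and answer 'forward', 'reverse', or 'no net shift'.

Q₀ = 148.7 vs Keq = 1.865 ⇒ Q>K, reverse
Step 1:
                   A          L          B
  Initial       3.19      8.668      4.488
  Change       2.998     -2.998     -2.998
  Equil        6.188       5.67       1.49
  solve Keq expr → x = -1.499; check Q = 1.865
Then add 0.6919 M of B.
Step 2:
                   A          L          B
  Initial      6.188       5.67      2.182
  Change      0.4473    -0.4473    -0.4473
  Equil        6.635      5.223      1.735
  solve Keq expr → x = -0.2237; check Q = 1.865

Direction: reverse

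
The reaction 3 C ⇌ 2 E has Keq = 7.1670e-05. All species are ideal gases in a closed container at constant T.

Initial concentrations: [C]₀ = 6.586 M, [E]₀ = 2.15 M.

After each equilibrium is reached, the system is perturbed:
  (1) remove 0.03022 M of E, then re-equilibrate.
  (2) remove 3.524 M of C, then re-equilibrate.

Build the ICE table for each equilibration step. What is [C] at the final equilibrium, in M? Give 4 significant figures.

[C]_eq = 6.053 M

Q₀ = 0.01618 vs Keq = 7.1670e-05 ⇒ Q>K, reverse
Step 1:
                  C         E
  Initial     6.586      2.15
  Change      2.857    -1.904
  Equil       9.443    0.2456
  solve Keq expr → x = -0.9522; check Q = 7.1670e-05
Then remove 0.03022 M of E.
Step 2:
                  C         E
  Initial     9.443    0.2154
  Change   -0.04283   0.02855
  Equil         9.4     0.244
  solve Keq expr → x = 0.01428; check Q = 7.1670e-05
Then remove 3.524 M of C.
Step 3:
                  C         E
  Initial     5.876     0.244
  Change     0.1769   -0.1179
  Equil       6.053    0.1261
  solve Keq expr → x = -0.05896; check Q = 7.1670e-05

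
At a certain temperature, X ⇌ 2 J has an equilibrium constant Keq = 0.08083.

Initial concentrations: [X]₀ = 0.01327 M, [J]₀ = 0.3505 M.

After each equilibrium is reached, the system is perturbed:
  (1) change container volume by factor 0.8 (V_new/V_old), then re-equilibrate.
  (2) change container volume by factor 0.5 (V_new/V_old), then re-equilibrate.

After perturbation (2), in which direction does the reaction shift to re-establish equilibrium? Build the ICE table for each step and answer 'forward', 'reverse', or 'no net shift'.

Q₀ = 9.258 vs Keq = 0.08083 ⇒ Q>K, reverse
Step 1:
                   X          J
  Initial    0.01327     0.3505
  Change      0.1228    -0.2456
  Equil       0.1361     0.1049
  solve Keq expr → x = -0.1228; check Q = 0.08083
Then change container volume by factor 0.8 (V_new/V_old).
Step 2:
                   X          J
  Initial     0.1701     0.1311
  Change     0.00591   -0.01182
  Equil        0.176     0.1193
  solve Keq expr → x = -0.00591; check Q = 0.08083
Then change container volume by factor 0.5 (V_new/V_old).
Step 3:
                   X          J
  Initial      0.352     0.2386
  Change     0.03127   -0.06254
  Equil       0.3833      0.176
  solve Keq expr → x = -0.03127; check Q = 0.08083

Direction: reverse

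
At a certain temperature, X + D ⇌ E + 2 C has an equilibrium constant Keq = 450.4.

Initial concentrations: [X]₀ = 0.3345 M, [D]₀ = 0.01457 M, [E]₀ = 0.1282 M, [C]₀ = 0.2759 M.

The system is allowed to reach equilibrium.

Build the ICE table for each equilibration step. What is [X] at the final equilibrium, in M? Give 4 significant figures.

[X]_eq = 0.32 M

Q₀ = 2.002 vs Keq = 450.4 ⇒ Q<K, forward
Step 1:
                   X          D          E          C
  init        0.3345    0.01457     0.1282     0.2759
  Δ         -0.01448   -0.01448    0.01448    0.02896
  eq            0.32 9.1996e-05     0.1427     0.3049
  solve Keq expr → x = 0.01448; check Q = 450.4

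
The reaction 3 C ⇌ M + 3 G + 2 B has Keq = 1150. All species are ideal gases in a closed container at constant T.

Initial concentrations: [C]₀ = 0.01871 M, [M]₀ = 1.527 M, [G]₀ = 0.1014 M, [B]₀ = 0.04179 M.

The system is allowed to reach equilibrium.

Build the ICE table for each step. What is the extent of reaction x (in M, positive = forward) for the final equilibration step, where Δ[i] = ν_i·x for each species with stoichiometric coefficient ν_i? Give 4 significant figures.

x = 0.005624 M

Q₀ = 0.4245 vs Keq = 1150 ⇒ Q<K, forward
Step 1:
                    C           M           G           B
  init        0.01871       1.527      0.1014     0.04179
  Δ          -0.01687    0.005624     0.01687     0.01125
  eq         0.001837       1.533      0.1183     0.05304
  solve Keq expr → x = 0.005624; check Q = 1150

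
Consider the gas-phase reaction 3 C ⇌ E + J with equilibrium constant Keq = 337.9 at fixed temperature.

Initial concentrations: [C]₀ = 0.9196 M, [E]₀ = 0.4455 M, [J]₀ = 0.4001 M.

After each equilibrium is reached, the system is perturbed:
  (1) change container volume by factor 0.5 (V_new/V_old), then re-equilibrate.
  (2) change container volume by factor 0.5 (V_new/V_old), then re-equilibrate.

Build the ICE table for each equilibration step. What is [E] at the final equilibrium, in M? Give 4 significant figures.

Q₀ = 0.2292 vs Keq = 337.9 ⇒ Q<K, forward
Step 1:
                    C           E           J
  I            0.9196      0.4455      0.4001
  C           -0.8073      0.2691      0.2691
  E            0.1123      0.7146      0.6692
  solve Keq expr → x = 0.2691; check Q = 337.9
Then change container volume by factor 0.5 (V_new/V_old).
Step 2:
                    C           E           J
  I            0.2245       1.429       1.338
  C          -0.04504     0.01501     0.01501
  E            0.1795       1.444       1.353
  solve Keq expr → x = 0.01501; check Q = 337.9
Then change container volume by factor 0.5 (V_new/V_old).
Step 3:
                    C           E           J
  I             0.359       2.888       2.707
  C          -0.07243     0.02414     0.02414
  E            0.2866       2.913       2.731
  solve Keq expr → x = 0.02414; check Q = 337.9

[E]_eq = 2.913 M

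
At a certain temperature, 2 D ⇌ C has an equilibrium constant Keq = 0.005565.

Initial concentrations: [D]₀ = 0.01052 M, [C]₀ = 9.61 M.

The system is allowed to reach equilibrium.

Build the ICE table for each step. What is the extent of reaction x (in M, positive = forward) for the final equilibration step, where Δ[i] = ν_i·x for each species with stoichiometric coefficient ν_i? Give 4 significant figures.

Q₀ = 8.6834e+04 vs Keq = 0.005565 ⇒ Q>K, reverse
Step 1:
                  D         C
  I         0.01052      9.61
  C           16.27    -8.135
  E           16.28     1.475
  solve Keq expr → x = -8.135; check Q = 0.005565

x = -8.135 M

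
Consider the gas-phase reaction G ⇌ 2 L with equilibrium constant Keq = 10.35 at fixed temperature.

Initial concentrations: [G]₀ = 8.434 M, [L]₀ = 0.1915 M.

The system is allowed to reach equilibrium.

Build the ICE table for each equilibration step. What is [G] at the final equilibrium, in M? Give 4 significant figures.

Q₀ = 0.004348 vs Keq = 10.35 ⇒ Q<K, forward
Step 1:
                    G           L
  I             8.434      0.1915
  C            -3.483       6.967
  E             4.951       7.158
  solve Keq expr → x = 3.483; check Q = 10.35

[G]_eq = 4.951 M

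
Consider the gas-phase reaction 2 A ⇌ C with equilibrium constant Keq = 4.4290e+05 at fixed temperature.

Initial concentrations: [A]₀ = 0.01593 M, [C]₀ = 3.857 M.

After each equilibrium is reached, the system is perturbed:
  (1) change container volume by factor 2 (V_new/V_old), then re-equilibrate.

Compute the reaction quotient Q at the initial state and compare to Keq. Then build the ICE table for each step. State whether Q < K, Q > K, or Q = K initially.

Q₀ = 1.5199e+04 vs Keq = 4.4290e+05 ⇒ Q<K, forward
Step 1:
                  A         C
  I         0.01593     3.857
  C        -0.01298  0.006488
  E        0.002953     3.863
  solve Keq expr → x = 0.006488; check Q = 4.4290e+05
Then change container volume by factor 2 (V_new/V_old).
Step 2:
                  A         C
  I        0.001477     1.932
  C       6.1152e-04 -3.0576e-04
  E        0.002088     1.931
  solve Keq expr → x = -3.0576e-04; check Q = 4.4290e+05

Q₀ = 1.5199e+04; Q < K (proceeds forward)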